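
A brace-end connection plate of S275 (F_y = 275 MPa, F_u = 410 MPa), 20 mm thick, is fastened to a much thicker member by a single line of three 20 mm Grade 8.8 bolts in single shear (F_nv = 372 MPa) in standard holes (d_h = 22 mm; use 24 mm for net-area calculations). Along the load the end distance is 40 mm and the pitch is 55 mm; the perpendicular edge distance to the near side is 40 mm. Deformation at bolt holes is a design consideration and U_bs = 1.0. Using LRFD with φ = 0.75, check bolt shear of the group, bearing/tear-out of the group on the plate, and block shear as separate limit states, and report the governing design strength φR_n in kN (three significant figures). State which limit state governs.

263 kN (bolt shear governs)

Bolt shear: A_b = π·20²/4 = 314.2 mm²; R_n = 372 × 314.2 × 3 × 1 / 1000 = 350.6 kN → 0.75 × 350.6 = 263 kN.
Bearing: edge l_c = 29, r_n = 285.4 kN; interior l_c = 33, r_n = 324.7 kN; R_n = 285.4 + 2·324.7 = 934.8 kN → 701 kN.
Block shear: A_gv = 3000, A_nv = 1800, A_nt = 560 mm²; R_n = min(0.6F_uA_nv, 0.6F_yA_gv) + U_bs·F_u·A_nt = 672.4 kN → 504 kN.
Bolt shear governs: 263 kN.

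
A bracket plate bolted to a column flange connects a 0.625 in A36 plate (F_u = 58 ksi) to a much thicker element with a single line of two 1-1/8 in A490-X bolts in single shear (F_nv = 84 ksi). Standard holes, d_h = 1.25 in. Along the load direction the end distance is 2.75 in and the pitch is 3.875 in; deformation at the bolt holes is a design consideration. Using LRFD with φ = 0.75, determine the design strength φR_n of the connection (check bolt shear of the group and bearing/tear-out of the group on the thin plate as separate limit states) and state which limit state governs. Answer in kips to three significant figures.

Bolt shear: A_b = π·1.125²/4 = 0.994 in²; R_n = 84 × 0.994 × 2 × 1 = 167 kips → 0.75 × 167 = 125 kips.
Bearing (1.2 l_c t F_u ≤ 2.4 d t F_u): upper limit = 2.4·1.125·0.625·58 = 97.87 kips.
  Edge l_c = 2.75 − 1.25/2 = 2.125 → r_n = 92.44 kips; interior l_c = 3.875 − 1.25 = 2.625 → r_n = 97.87 kips.
  R_n,bearing = 1·92.44 + 1·97.87 = 190.3 kips → 0.75 × 190.3 = 143 kips.
Bolt shear governs: 125 kips.

125 kips (bolt shear governs)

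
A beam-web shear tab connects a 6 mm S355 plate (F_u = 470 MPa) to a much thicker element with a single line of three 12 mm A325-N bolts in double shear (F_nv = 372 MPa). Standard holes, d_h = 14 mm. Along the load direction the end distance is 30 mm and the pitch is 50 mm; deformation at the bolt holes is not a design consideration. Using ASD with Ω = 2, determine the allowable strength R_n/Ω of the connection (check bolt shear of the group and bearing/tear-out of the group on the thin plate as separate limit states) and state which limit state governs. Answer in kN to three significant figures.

126 kN (bolt shear governs)

Bolt shear: A_b = π·12²/4 = 113.1 mm²; R_n = 372 × 113.1 × 3 × 2 / 1000 = 252.4 kN → 252.4 / 2 = 126 kN.
Bearing (1.5 l_c t F_u ≤ 3.0 d t F_u): upper limit = 3.0·12·6·470 / 1000 = 101.5 kN.
  Edge l_c = 30 − 14/2 = 23 → r_n = 97.29 kN; interior l_c = 50 − 14 = 36 → r_n = 101.5 kN.
  R_n,bearing = 1·97.29 + 2·101.5 = 300.3 kN → 300.3 / 2 = 150 kN.
Bolt shear governs: 126 kN.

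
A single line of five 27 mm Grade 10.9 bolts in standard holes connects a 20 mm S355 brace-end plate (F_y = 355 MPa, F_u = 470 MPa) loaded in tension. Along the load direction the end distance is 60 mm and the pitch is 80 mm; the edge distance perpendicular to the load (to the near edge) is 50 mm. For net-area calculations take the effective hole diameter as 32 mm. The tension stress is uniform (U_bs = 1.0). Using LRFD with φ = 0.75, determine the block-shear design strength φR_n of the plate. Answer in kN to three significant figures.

Shear plane L_v = 60 + 4·80 = 380 mm; A_gv = 380 × 20 = 7600 mm².
A_nv = (380 − 4.5·32) × 20 = 4720 mm².
A_nt = (50 − 0.5·32) × 20 = 680 mm².
0.6 F_u A_nv = 1331 kN; 0.6 F_y A_gv = 1619 kN → shear rupture governs the shear term.
R_n = 1331 + 1.0 × 470 × 680 / 1000 = 1651 kN.
Design strength φR_n = 0.75 × 1651 = 1240 kN.

1240 kN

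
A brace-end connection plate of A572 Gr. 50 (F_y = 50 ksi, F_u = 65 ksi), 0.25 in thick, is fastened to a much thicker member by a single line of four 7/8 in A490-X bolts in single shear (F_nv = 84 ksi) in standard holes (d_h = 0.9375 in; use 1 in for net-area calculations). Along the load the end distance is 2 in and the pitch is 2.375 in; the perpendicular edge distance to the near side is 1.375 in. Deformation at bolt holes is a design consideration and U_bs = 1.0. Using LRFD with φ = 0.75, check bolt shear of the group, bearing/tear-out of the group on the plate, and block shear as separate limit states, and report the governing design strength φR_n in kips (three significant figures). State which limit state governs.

51.8 kips (block shear governs)

Bolt shear: A_b = π·0.875²/4 = 0.6013 in²; R_n = 84 × 0.6013 × 4 × 1 = 202 kips → 0.75 × 202 = 152 kips.
Bearing: edge l_c = 1.531, r_n = 29.86 kips; interior l_c = 1.438, r_n = 28.03 kips; R_n = 29.86 + 3·28.03 = 114 kips → 85.5 kips.
Block shear: A_gv = 2.281, A_nv = 1.406, A_nt = 0.2188 in²; R_n = min(0.6F_uA_nv, 0.6F_yA_gv) + U_bs·F_u·A_nt = 69.06 kips → 51.8 kips.
Block shear governs: 51.8 kips.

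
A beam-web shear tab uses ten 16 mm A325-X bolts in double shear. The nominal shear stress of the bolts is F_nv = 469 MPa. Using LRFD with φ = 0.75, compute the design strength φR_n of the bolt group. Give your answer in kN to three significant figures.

1410 kN

A_b = π × 16² / 4 = 201.1 mm².
R_n = F_nv · A_b · n · n_s = 469 × 201.1 × 10 × 2 / 1000 = 1886 kN.
Design strength φR_n = 0.75 × 1886 = 1410 kN.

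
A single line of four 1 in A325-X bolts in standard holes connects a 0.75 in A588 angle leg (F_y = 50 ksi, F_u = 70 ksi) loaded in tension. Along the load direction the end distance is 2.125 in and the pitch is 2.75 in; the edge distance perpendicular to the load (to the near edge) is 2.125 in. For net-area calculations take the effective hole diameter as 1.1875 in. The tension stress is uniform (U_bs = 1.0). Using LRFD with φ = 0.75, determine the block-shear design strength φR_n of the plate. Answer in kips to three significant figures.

Shear plane L_v = 2.125 + 3·2.75 = 10.38 in; A_gv = 10.38 × 0.75 = 7.781 in².
A_nv = (10.38 − 3.5·1.1875) × 0.75 = 4.664 in².
A_nt = (2.125 − 0.5·1.1875) × 0.75 = 1.148 in².
0.6 F_u A_nv = 195.9 kips; 0.6 F_y A_gv = 233.4 kips → shear rupture governs the shear term.
R_n = 195.9 + 1.0 × 70 × 1.148 = 276.3 kips.
Design strength φR_n = 0.75 × 276.3 = 207 kips.

207 kips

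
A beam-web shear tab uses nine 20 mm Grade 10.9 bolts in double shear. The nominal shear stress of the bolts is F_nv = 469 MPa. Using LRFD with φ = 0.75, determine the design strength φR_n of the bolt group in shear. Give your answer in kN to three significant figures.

1990 kN

A_b = π × 20² / 4 = 314.2 mm².
R_n = F_nv · A_b · n · n_s = 469 × 314.2 × 9 × 2 / 1000 = 2652 kN.
Design strength φR_n = 0.75 × 2652 = 1990 kN.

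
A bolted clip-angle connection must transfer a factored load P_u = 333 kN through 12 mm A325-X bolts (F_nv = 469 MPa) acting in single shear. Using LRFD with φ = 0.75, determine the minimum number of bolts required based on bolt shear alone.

A_b = π·12²/4 = 113.1 mm².
Per-bolt design strength φR_n = 0.75 × 469 × 113.1 × 1 / 1000 = 39.78 kN.
n ≥ 333 / 39.78 = 8.371 → use 9 bolts.

9 bolts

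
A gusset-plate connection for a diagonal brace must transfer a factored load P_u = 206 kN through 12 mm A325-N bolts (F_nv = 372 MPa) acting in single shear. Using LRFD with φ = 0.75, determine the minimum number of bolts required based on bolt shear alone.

7 bolts

A_b = π·12²/4 = 113.1 mm².
Per-bolt design strength φR_n = 0.75 × 372 × 113.1 × 1 / 1000 = 31.55 kN.
n ≥ 206 / 31.55 = 6.528 → use 7 bolts.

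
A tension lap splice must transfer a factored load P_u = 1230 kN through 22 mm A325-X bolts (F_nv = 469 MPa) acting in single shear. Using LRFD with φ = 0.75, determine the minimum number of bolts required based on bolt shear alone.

A_b = π·22²/4 = 380.1 mm².
Per-bolt design strength φR_n = 0.75 × 469 × 380.1 × 1 / 1000 = 133.7 kN.
n ≥ 1230 / 133.7 = 9.199 → use 10 bolts.

10 bolts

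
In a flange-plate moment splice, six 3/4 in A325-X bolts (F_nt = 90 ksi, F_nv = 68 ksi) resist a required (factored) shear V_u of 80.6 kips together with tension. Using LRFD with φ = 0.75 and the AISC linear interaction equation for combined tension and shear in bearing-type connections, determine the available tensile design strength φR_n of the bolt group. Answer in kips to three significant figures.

126 kips

A_b = π·0.75²/4 = 0.4418 in²; f_rv = 80.6 / (6 × 0.4418) = 30.41 ksi.
F'_nt = 1.3 F_nt − (F_nt / φF_nv) f_rv = 1.3·90 − (90/(0.75·68))·30.41 = 63.34 ksi, capped at F_nt → F'_nt = 63.34 ksi.
R_n = F'_nt · A_b · n = 63.34 × 0.4418 × 6 = 167.9 kips.
Design strength φR_n = 0.75 × 167.9 = 126 kips.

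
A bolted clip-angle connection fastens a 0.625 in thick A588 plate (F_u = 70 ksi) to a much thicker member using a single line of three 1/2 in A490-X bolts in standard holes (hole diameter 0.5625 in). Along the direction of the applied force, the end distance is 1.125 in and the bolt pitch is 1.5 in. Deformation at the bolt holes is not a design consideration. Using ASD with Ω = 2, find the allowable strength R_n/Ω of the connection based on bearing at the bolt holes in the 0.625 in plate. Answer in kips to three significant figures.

Per bolt r_n = 1.5 l_c t F_u ≤ 3.0 d t F_u; upper limit = 3.0 × 0.5 × 0.625 × 70 = 65.62 kips.
Edge bolt: l_c = 1.125 − 0.5625/2 = 0.8438 in → 1.5 × 0.8438 × 0.625 × 70 = 55.37 → r_n = 55.37 kips.
Interior bolts: l_c = 1.5 − 0.5625 = 0.9375 in → 1.5 × 0.9375 × 0.625 × 70 = 61.52 → r_n = 61.52 kips.
R_n = 1 × 55.37 + 2 × 61.52 = 178.4 kips.
Allowable strength R_n/Ω = 178.4 / 2 = 89.2 kips.

89.2 kips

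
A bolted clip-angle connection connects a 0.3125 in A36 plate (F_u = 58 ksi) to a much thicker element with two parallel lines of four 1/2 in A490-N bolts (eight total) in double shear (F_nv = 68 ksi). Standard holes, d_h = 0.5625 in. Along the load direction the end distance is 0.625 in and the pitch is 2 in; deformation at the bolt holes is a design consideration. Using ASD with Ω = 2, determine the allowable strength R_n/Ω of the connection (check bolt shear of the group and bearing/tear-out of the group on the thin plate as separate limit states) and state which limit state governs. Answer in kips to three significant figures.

72.7 kips (bearing governs)

Bolt shear: A_b = π·0.5²/4 = 0.1963 in²; R_n = 68 × 0.1963 × 8 × 2 = 213.6 kips → 213.6 / 2 = 107 kips.
Bearing (1.2 l_c t F_u ≤ 2.4 d t F_u): upper limit = 2.4·0.5·0.3125·58 = 21.75 kips.
  Edge l_c = 0.625 − 0.5625/2 = 0.3438 → r_n = 7.477 kips; interior l_c = 2 − 0.5625 = 1.438 → r_n = 21.75 kips.
  R_n,bearing = 2·7.477 + 6·21.75 = 145.5 kips → 145.5 / 2 = 72.7 kips.
Bearing governs: 72.7 kips.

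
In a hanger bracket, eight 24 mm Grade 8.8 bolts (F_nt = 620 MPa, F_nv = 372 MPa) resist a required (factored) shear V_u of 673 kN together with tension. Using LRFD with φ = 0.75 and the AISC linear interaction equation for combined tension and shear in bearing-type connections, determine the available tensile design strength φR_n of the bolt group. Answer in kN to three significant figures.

1070 kN

A_b = π·24²/4 = 452.4 mm²; f_rv = 673 × 1000 / (8 × 452.4) = 186 MPa.
F'_nt = 1.3 F_nt − (F_nt / φF_nv) f_rv = 1.3·620 − (620/(0.75·372))·186 = 392.8 MPa, capped at F_nt → F'_nt = 392.8 MPa.
R_n = F'_nt · A_b · n = 392.8 × 452.4 × 8 / 1000 = 1421 kN.
Design strength φR_n = 0.75 × 1421 = 1070 kN.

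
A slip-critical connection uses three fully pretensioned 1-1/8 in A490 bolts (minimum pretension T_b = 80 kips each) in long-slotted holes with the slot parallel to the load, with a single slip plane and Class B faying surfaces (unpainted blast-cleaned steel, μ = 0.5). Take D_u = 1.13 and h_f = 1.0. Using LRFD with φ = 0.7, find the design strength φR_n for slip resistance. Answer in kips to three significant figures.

94.9 kips

R_n = μ · D_u · h_f · T_b · n_s · n_b = 0.5 × 1.13 × 1.0 × 80 × 1 × 3 = 135.6 kips.
Design strength φR_n = 0.7 × 135.6 = 94.9 kips.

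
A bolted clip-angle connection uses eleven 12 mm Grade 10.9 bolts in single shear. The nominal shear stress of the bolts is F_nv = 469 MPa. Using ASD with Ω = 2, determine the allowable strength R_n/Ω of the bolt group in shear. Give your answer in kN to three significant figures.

A_b = π × 12² / 4 = 113.1 mm².
R_n = F_nv · A_b · n · n_s = 469 × 113.1 × 11 × 1 / 1000 = 583.5 kN.
Allowable strength R_n/Ω = 583.5 / 2 = 292 kN.

292 kN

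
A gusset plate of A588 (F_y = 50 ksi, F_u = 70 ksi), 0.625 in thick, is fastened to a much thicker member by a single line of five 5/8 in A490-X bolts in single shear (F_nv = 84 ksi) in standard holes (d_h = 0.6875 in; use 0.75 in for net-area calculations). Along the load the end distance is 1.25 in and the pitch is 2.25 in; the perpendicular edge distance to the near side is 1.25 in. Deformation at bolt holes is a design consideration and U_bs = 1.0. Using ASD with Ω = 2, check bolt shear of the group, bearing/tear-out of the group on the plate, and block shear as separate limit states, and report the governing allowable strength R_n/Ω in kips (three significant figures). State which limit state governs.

64.4 kips (bolt shear governs)

Bolt shear: A_b = π·0.625²/4 = 0.3068 in²; R_n = 84 × 0.3068 × 5 × 1 = 128.9 kips → 128.9 / 2 = 64.4 kips.
Bearing: edge l_c = 0.9062, r_n = 47.58 kips; interior l_c = 1.562, r_n = 65.62 kips; R_n = 47.58 + 4·65.62 = 310.1 kips → 155 kips.
Block shear: A_gv = 6.406, A_nv = 4.297, A_nt = 0.5469 in²; R_n = min(0.6F_uA_nv, 0.6F_yA_gv) + U_bs·F_u·A_nt = 218.8 kips → 109 kips.
Bolt shear governs: 64.4 kips.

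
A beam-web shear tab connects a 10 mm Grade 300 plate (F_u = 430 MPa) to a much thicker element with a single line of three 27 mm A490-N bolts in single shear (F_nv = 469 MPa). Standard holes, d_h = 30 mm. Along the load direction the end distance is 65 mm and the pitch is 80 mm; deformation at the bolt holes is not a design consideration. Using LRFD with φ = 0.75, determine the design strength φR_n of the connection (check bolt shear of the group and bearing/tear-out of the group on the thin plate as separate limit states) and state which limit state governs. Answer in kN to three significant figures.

Bolt shear: A_b = π·27²/4 = 572.6 mm²; R_n = 469 × 572.6 × 3 × 1 / 1000 = 805.6 kN → 0.75 × 805.6 = 604 kN.
Bearing (1.5 l_c t F_u ≤ 3.0 d t F_u): upper limit = 3.0·27·10·430 / 1000 = 348.3 kN.
  Edge l_c = 65 − 30/2 = 50 → r_n = 322.5 kN; interior l_c = 80 − 30 = 50 → r_n = 322.5 kN.
  R_n,bearing = 1·322.5 + 2·322.5 = 967.5 kN → 0.75 × 967.5 = 726 kN.
Bolt shear governs: 604 kN.

604 kN (bolt shear governs)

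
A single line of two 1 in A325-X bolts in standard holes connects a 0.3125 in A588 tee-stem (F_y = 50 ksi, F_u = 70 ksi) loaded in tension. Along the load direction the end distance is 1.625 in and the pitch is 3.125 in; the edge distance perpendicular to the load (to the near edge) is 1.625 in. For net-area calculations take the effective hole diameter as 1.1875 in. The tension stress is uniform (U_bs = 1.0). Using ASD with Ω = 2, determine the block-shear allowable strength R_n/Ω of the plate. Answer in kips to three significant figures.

Shear plane L_v = 1.625 + 1·3.125 = 4.75 in; A_gv = 4.75 × 0.3125 = 1.484 in².
A_nv = (4.75 − 1.5·1.1875) × 0.3125 = 0.9277 in².
A_nt = (1.625 − 0.5·1.1875) × 0.3125 = 0.3223 in².
0.6 F_u A_nv = 38.96 kips; 0.6 F_y A_gv = 44.53 kips → shear rupture governs the shear term.
R_n = 38.96 + 1.0 × 70 × 0.3223 = 61.52 kips.
Allowable strength R_n/Ω = 61.52 / 2 = 30.8 kips.

30.8 kips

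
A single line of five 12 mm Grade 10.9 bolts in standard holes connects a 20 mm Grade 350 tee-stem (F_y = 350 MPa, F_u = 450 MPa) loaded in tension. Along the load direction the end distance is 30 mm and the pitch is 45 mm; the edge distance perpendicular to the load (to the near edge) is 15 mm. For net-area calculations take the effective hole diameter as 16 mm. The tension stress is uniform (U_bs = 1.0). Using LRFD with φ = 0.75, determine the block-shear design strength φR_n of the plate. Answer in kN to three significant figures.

Shear plane L_v = 30 + 4·45 = 210 mm; A_gv = 210 × 20 = 4200 mm².
A_nv = (210 − 4.5·16) × 20 = 2760 mm².
A_nt = (15 − 0.5·16) × 20 = 140 mm².
0.6 F_u A_nv = 745.2 kN; 0.6 F_y A_gv = 882 kN → shear rupture governs the shear term.
R_n = 745.2 + 1.0 × 450 × 140 / 1000 = 808.2 kN.
Design strength φR_n = 0.75 × 808.2 = 606 kN.

606 kN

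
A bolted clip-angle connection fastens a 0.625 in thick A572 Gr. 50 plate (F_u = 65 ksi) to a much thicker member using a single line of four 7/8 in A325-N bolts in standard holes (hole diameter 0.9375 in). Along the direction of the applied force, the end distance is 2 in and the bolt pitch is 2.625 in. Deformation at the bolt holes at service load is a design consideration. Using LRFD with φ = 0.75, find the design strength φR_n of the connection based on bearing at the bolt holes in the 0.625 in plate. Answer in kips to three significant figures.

Per bolt r_n = 1.2 l_c t F_u ≤ 2.4 d t F_u; upper limit = 2.4 × 0.875 × 0.625 × 65 = 85.31 kips.
Edge bolt: l_c = 2 − 0.9375/2 = 1.531 in → 1.2 × 1.531 × 0.625 × 65 = 74.65 → r_n = 74.65 kips.
Interior bolts: l_c = 2.625 − 0.9375 = 1.688 in → 1.2 × 1.688 × 0.625 × 65 = 82.27 → r_n = 82.27 kips.
R_n = 1 × 74.65 + 3 × 82.27 = 321.4 kips.
Design strength φR_n = 0.75 × 321.4 = 241 kips.

241 kips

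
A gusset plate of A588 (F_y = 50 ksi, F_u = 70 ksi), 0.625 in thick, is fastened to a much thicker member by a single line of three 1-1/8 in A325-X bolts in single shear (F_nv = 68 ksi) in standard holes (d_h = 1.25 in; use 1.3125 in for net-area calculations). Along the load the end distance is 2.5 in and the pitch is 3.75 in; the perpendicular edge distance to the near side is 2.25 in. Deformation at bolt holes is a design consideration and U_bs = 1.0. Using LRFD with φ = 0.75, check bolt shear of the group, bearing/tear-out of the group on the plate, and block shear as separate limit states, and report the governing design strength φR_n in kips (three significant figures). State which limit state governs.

152 kips (bolt shear governs)

Bolt shear: A_b = π·1.125²/4 = 0.994 in²; R_n = 68 × 0.994 × 3 × 1 = 202.8 kips → 0.75 × 202.8 = 152 kips.
Bearing: edge l_c = 1.875, r_n = 98.44 kips; interior l_c = 2.5, r_n = 118.1 kips; R_n = 98.44 + 2·118.1 = 334.7 kips → 251 kips.
Block shear: A_gv = 6.25, A_nv = 4.199, A_nt = 0.9961 in²; R_n = min(0.6F_uA_nv, 0.6F_yA_gv) + U_bs·F_u·A_nt = 246.1 kips → 185 kips.
Bolt shear governs: 152 kips.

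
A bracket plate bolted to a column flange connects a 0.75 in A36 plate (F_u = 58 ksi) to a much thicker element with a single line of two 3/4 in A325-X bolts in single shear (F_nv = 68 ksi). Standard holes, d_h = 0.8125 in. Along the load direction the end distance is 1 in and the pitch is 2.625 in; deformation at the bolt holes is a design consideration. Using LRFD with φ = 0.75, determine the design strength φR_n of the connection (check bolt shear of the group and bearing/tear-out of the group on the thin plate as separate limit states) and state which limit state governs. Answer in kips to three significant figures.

Bolt shear: A_b = π·0.75²/4 = 0.4418 in²; R_n = 68 × 0.4418 × 2 × 1 = 60.08 kips → 0.75 × 60.08 = 45.1 kips.
Bearing (1.2 l_c t F_u ≤ 2.4 d t F_u): upper limit = 2.4·0.75·0.75·58 = 78.3 kips.
  Edge l_c = 1 − 0.8125/2 = 0.5938 → r_n = 30.99 kips; interior l_c = 2.625 − 0.8125 = 1.812 → r_n = 78.3 kips.
  R_n,bearing = 1·30.99 + 1·78.3 = 109.3 kips → 0.75 × 109.3 = 82 kips.
Bolt shear governs: 45.1 kips.

45.1 kips (bolt shear governs)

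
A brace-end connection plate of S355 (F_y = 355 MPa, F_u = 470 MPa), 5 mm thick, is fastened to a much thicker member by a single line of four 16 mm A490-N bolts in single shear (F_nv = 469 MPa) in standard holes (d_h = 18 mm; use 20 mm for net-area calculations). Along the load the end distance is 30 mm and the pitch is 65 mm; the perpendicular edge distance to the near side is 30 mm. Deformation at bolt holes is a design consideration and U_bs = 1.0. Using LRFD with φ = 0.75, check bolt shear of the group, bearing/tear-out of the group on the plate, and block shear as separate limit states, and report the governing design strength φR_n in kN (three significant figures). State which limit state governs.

199 kN (block shear governs)

Bolt shear: A_b = π·16²/4 = 201.1 mm²; R_n = 469 × 201.1 × 4 × 1 / 1000 = 377.2 kN → 0.75 × 377.2 = 283 kN.
Bearing: edge l_c = 21, r_n = 59.22 kN; interior l_c = 47, r_n = 90.24 kN; R_n = 59.22 + 3·90.24 = 329.9 kN → 247 kN.
Block shear: A_gv = 1125, A_nv = 775, A_nt = 100 mm²; R_n = min(0.6F_uA_nv, 0.6F_yA_gv) + U_bs·F_u·A_nt = 265.6 kN → 199 kN.
Block shear governs: 199 kN.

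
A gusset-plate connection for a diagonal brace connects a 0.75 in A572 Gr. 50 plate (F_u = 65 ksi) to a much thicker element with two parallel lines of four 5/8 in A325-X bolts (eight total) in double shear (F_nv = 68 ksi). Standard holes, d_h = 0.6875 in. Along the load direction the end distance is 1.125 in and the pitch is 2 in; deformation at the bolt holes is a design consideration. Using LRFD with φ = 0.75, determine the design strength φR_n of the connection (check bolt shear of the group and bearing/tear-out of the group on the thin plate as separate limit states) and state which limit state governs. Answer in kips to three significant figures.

250 kips (bolt shear governs)

Bolt shear: A_b = π·0.625²/4 = 0.3068 in²; R_n = 68 × 0.3068 × 8 × 2 = 333.8 kips → 0.75 × 333.8 = 250 kips.
Bearing (1.2 l_c t F_u ≤ 2.4 d t F_u): upper limit = 2.4·0.625·0.75·65 = 73.12 kips.
  Edge l_c = 1.125 − 0.6875/2 = 0.7812 → r_n = 45.7 kips; interior l_c = 2 − 0.6875 = 1.312 → r_n = 73.12 kips.
  R_n,bearing = 2·45.7 + 6·73.12 = 530.2 kips → 0.75 × 530.2 = 398 kips.
Bolt shear governs: 250 kips.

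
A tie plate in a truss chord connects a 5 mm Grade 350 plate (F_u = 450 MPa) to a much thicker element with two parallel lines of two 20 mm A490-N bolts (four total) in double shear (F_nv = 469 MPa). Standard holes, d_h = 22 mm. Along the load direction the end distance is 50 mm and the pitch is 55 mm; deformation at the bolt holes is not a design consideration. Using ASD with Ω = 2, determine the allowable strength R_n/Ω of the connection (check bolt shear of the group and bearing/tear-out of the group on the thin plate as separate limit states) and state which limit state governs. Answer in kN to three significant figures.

Bolt shear: A_b = π·20²/4 = 314.2 mm²; R_n = 469 × 314.2 × 4 × 2 / 1000 = 1179 kN → 1179 / 2 = 589 kN.
Bearing (1.5 l_c t F_u ≤ 3.0 d t F_u): upper limit = 3.0·20·5·450 / 1000 = 135 kN.
  Edge l_c = 50 − 22/2 = 39 → r_n = 131.6 kN; interior l_c = 55 − 22 = 33 → r_n = 111.4 kN.
  R_n,bearing = 2·131.6 + 2·111.4 = 486 kN → 486 / 2 = 243 kN.
Bearing governs: 243 kN.

243 kN (bearing governs)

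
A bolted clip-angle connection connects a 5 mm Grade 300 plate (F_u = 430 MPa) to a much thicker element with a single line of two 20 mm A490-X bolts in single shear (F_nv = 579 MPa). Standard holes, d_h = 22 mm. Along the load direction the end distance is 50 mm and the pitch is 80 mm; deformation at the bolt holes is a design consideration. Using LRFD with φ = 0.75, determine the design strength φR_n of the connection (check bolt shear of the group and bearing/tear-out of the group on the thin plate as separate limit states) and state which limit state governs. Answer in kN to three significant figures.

Bolt shear: A_b = π·20²/4 = 314.2 mm²; R_n = 579 × 314.2 × 2 × 1 / 1000 = 363.8 kN → 0.75 × 363.8 = 273 kN.
Bearing (1.2 l_c t F_u ≤ 2.4 d t F_u): upper limit = 2.4·20·5·430 / 1000 = 103.2 kN.
  Edge l_c = 50 − 22/2 = 39 → r_n = 100.6 kN; interior l_c = 80 − 22 = 58 → r_n = 103.2 kN.
  R_n,bearing = 1·100.6 + 1·103.2 = 203.8 kN → 0.75 × 203.8 = 153 kN.
Bearing governs: 153 kN.

153 kN (bearing governs)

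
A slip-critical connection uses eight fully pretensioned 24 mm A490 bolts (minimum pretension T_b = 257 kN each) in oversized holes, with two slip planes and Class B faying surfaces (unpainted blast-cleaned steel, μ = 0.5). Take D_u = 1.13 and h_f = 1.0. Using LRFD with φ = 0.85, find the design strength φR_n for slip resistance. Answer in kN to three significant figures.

1970 kN

R_n = μ · D_u · h_f · T_b · n_s · n_b = 0.5 × 1.13 × 1.0 × 257 × 2 × 8 = 2323 kN.
Design strength φR_n = 0.85 × 2323 = 1970 kN.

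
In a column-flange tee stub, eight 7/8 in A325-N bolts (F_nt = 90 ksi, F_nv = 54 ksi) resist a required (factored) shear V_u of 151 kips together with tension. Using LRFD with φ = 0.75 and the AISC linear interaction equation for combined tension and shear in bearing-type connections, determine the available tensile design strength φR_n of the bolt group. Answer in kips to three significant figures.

A_b = π·0.875²/4 = 0.6013 in²; f_rv = 151 / (8 × 0.6013) = 31.39 ksi.
F'_nt = 1.3 F_nt − (F_nt / φF_nv) f_rv = 1.3·90 − (90/(0.75·54))·31.39 = 47.25 ksi, capped at F_nt → F'_nt = 47.25 ksi.
R_n = F'_nt · A_b · n = 47.25 × 0.6013 × 8 = 227.3 kips.
Design strength φR_n = 0.75 × 227.3 = 170 kips.

170 kips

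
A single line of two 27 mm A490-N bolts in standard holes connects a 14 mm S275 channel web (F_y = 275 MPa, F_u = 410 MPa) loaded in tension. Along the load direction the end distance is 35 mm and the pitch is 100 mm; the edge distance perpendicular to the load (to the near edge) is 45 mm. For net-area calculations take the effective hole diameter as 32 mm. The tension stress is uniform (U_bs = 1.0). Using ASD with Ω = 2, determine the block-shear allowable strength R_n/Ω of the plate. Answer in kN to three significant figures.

233 kN

Shear plane L_v = 35 + 1·100 = 135 mm; A_gv = 135 × 14 = 1890 mm².
A_nv = (135 − 1.5·32) × 14 = 1218 mm².
A_nt = (45 − 0.5·32) × 14 = 406 mm².
0.6 F_u A_nv = 299.6 kN; 0.6 F_y A_gv = 311.9 kN → shear rupture governs the shear term.
R_n = 299.6 + 1.0 × 410 × 406 / 1000 = 466.1 kN.
Allowable strength R_n/Ω = 466.1 / 2 = 233 kN.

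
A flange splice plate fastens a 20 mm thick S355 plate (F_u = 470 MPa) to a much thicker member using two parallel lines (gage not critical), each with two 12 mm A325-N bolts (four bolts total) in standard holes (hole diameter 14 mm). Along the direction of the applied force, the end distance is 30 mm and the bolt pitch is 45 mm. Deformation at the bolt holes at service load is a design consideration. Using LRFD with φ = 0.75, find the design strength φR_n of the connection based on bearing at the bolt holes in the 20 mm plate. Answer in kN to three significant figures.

Per bolt r_n = 1.2 l_c t F_u ≤ 2.4 d t F_u; upper limit = 2.4 × 12 × 20 × 470 / 1000 = 270.7 kN.
Edge bolt: l_c = 30 − 14/2 = 23 mm → 1.2 × 23 × 20 × 470 / 1000 = 259.4 → r_n = 259.4 kN.
Interior bolts: l_c = 45 − 14 = 31 mm → 1.2 × 31 × 20 × 470 / 1000 = 349.7 → r_n = 270.7 kN.
R_n = 2 × 259.4 + 2 × 270.7 = 1060 kN.
Design strength φR_n = 0.75 × 1060 = 795 kN.

795 kN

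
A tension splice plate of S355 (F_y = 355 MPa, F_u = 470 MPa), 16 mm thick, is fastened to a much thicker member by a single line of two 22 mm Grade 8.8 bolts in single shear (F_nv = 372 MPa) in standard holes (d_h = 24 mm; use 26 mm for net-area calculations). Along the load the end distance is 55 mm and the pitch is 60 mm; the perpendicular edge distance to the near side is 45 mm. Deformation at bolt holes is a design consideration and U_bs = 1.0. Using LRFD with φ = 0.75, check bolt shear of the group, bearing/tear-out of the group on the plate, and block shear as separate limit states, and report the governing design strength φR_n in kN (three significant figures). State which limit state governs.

212 kN (bolt shear governs)

Bolt shear: A_b = π·22²/4 = 380.1 mm²; R_n = 372 × 380.1 × 2 × 1 / 1000 = 282.8 kN → 0.75 × 282.8 = 212 kN.
Bearing: edge l_c = 43, r_n = 388 kN; interior l_c = 36, r_n = 324.9 kN; R_n = 388 + 1·324.9 = 712.9 kN → 535 kN.
Block shear: A_gv = 1840, A_nv = 1216, A_nt = 512 mm²; R_n = min(0.6F_uA_nv, 0.6F_yA_gv) + U_bs·F_u·A_nt = 583.6 kN → 438 kN.
Bolt shear governs: 212 kN.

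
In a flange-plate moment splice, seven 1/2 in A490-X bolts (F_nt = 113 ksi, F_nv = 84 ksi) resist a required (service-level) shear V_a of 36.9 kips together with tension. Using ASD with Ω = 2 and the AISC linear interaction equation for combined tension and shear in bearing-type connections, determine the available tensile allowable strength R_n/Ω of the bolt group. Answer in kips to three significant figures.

51.3 kips

A_b = π·0.5²/4 = 0.1963 in²; f_rv = 36.9 / (7 × 0.1963) = 26.85 ksi.
F'_nt = 1.3 F_nt − (Ω F_nt / F_nv) f_rv = 1.3·113 − (2·113/84)·26.85 = 74.67 ksi, capped at F_nt → F'_nt = 74.67 ksi.
R_n = F'_nt · A_b · n = 74.67 × 0.1963 × 7 = 102.6 kips.
Allowable strength R_n/Ω = 102.6 / 2 = 51.3 kips.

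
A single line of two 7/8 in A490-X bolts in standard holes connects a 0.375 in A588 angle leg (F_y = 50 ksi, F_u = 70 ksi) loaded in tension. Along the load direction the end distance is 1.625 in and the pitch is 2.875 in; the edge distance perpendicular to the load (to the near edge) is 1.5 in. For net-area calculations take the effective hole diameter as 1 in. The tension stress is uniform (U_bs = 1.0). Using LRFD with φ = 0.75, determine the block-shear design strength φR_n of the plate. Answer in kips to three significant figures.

55.1 kips

Shear plane L_v = 1.625 + 1·2.875 = 4.5 in; A_gv = 4.5 × 0.375 = 1.688 in².
A_nv = (4.5 − 1.5·1) × 0.375 = 1.125 in².
A_nt = (1.5 − 0.5·1) × 0.375 = 0.375 in².
0.6 F_u A_nv = 47.25 kips; 0.6 F_y A_gv = 50.62 kips → shear rupture governs the shear term.
R_n = 47.25 + 1.0 × 70 × 0.375 = 73.5 kips.
Design strength φR_n = 0.75 × 73.5 = 55.1 kips.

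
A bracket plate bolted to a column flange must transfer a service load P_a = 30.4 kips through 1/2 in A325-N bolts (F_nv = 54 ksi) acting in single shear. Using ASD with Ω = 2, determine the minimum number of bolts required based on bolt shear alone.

6 bolts

A_b = π·0.5²/4 = 0.1963 in².
Per-bolt allowable strength R_n/Ω = 54 × 0.1963 × 1 / 2 = 5.301 kips.
n ≥ 30.4 / 5.301 = 5.734 → use 6 bolts.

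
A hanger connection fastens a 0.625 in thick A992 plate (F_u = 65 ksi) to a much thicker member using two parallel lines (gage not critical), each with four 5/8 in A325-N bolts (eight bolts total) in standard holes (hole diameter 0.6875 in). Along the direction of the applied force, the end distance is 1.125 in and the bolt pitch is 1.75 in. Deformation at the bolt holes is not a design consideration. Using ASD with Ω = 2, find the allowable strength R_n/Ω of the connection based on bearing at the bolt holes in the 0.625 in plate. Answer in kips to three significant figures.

Per bolt r_n = 1.5 l_c t F_u ≤ 3.0 d t F_u; upper limit = 3.0 × 0.625 × 0.625 × 65 = 76.17 kips.
Edge bolt: l_c = 1.125 − 0.6875/2 = 0.7812 in → 1.5 × 0.7812 × 0.625 × 65 = 47.61 → r_n = 47.61 kips.
Interior bolts: l_c = 1.75 − 0.6875 = 1.062 in → 1.5 × 1.062 × 0.625 × 65 = 64.75 → r_n = 64.75 kips.
R_n = 2 × 47.61 + 6 × 64.75 = 483.7 kips.
Allowable strength R_n/Ω = 483.7 / 2 = 242 kips.

242 kips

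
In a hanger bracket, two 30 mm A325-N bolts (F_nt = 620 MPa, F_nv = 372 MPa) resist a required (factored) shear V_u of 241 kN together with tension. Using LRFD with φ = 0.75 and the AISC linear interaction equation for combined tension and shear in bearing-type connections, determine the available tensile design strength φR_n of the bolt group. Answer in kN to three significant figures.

A_b = π·30²/4 = 706.9 mm²; f_rv = 241 × 1000 / (2 × 706.9) = 170.5 MPa.
F'_nt = 1.3 F_nt − (F_nt / φF_nv) f_rv = 1.3·620 − (620/(0.75·372))·170.5 = 427.2 MPa, capped at F_nt → F'_nt = 427.2 MPa.
R_n = F'_nt · A_b · n = 427.2 × 706.9 × 2 / 1000 = 603.9 kN.
Design strength φR_n = 0.75 × 603.9 = 453 kN.

453 kN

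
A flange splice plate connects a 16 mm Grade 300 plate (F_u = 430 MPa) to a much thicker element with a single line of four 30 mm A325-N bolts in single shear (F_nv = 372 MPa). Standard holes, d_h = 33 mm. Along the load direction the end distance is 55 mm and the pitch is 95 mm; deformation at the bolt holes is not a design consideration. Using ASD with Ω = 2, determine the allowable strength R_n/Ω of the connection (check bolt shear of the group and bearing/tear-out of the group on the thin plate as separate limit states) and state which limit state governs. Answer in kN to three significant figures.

526 kN (bolt shear governs)

Bolt shear: A_b = π·30²/4 = 706.9 mm²; R_n = 372 × 706.9 × 4 × 1 / 1000 = 1052 kN → 1052 / 2 = 526 kN.
Bearing (1.5 l_c t F_u ≤ 3.0 d t F_u): upper limit = 3.0·30·16·430 / 1000 = 619.2 kN.
  Edge l_c = 55 − 33/2 = 38.5 → r_n = 397.3 kN; interior l_c = 95 − 33 = 62 → r_n = 619.2 kN.
  R_n,bearing = 1·397.3 + 3·619.2 = 2255 kN → 2255 / 2 = 1130 kN.
Bolt shear governs: 526 kN.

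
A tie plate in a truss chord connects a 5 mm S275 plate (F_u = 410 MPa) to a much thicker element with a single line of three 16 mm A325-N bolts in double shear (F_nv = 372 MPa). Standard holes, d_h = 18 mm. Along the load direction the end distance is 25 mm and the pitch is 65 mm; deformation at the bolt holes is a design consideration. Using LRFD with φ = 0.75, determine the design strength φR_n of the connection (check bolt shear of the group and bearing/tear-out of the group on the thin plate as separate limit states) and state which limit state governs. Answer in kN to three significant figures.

148 kN (bearing governs)

Bolt shear: A_b = π·16²/4 = 201.1 mm²; R_n = 372 × 201.1 × 3 × 2 / 1000 = 448.8 kN → 0.75 × 448.8 = 337 kN.
Bearing (1.2 l_c t F_u ≤ 2.4 d t F_u): upper limit = 2.4·16·5·410 / 1000 = 78.72 kN.
  Edge l_c = 25 − 18/2 = 16 → r_n = 39.36 kN; interior l_c = 65 − 18 = 47 → r_n = 78.72 kN.
  R_n,bearing = 1·39.36 + 2·78.72 = 196.8 kN → 0.75 × 196.8 = 148 kN.
Bearing governs: 148 kN.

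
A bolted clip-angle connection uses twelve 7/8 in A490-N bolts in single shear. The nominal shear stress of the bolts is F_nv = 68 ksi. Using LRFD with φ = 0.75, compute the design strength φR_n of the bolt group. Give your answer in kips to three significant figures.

A_b = π × 0.875² / 4 = 0.6013 in².
R_n = F_nv · A_b · n · n_s = 68 × 0.6013 × 12 × 1 = 490.7 kips.
Design strength φR_n = 0.75 × 490.7 = 368 kips.

368 kips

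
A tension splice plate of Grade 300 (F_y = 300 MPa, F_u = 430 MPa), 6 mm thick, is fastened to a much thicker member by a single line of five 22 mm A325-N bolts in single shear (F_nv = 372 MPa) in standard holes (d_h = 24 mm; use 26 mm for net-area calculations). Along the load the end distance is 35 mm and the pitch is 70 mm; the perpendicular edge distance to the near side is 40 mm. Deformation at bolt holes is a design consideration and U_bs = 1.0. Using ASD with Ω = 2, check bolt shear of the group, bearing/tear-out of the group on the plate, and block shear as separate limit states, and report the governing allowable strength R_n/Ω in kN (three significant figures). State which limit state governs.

188 kN (block shear governs)

Bolt shear: A_b = π·22²/4 = 380.1 mm²; R_n = 372 × 380.1 × 5 × 1 / 1000 = 707 kN → 707 / 2 = 354 kN.
Bearing: edge l_c = 23, r_n = 71.21 kN; interior l_c = 46, r_n = 136.2 kN; R_n = 71.21 + 4·136.2 = 616.1 kN → 308 kN.
Block shear: A_gv = 1890, A_nv = 1188, A_nt = 162 mm²; R_n = min(0.6F_uA_nv, 0.6F_yA_gv) + U_bs·F_u·A_nt = 376.2 kN → 188 kN.
Block shear governs: 188 kN.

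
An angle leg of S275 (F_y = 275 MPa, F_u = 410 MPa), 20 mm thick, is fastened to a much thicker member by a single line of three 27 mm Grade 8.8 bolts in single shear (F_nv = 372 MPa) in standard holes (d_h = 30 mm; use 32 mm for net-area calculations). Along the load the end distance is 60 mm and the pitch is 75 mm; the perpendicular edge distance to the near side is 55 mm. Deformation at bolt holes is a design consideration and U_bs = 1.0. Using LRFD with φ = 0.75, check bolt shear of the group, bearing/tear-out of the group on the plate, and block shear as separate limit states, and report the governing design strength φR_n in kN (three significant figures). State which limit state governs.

Bolt shear: A_b = π·27²/4 = 572.6 mm²; R_n = 372 × 572.6 × 3 × 1 / 1000 = 639 kN → 0.75 × 639 = 479 kN.
Bearing: edge l_c = 45, r_n = 442.8 kN; interior l_c = 45, r_n = 442.8 kN; R_n = 442.8 + 2·442.8 = 1328 kN → 996 kN.
Block shear: A_gv = 4200, A_nv = 2600, A_nt = 780 mm²; R_n = min(0.6F_uA_nv, 0.6F_yA_gv) + U_bs·F_u·A_nt = 959.4 kN → 720 kN.
Bolt shear governs: 479 kN.

479 kN (bolt shear governs)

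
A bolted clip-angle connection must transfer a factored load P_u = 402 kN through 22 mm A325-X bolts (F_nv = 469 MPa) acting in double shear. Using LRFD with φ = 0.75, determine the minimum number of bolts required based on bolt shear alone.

2 bolts

A_b = π·22²/4 = 380.1 mm².
Per-bolt design strength φR_n = 0.75 × 469 × 380.1 × 2 / 1000 = 267.4 kN.
n ≥ 402 / 267.4 = 1.503 → use 2 bolts.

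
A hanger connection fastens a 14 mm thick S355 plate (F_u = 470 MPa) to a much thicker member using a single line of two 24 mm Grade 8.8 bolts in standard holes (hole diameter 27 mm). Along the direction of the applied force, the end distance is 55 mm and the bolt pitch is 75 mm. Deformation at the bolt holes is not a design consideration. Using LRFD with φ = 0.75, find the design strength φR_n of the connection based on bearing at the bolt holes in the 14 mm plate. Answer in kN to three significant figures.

Per bolt r_n = 1.5 l_c t F_u ≤ 3.0 d t F_u; upper limit = 3.0 × 24 × 14 × 470 / 1000 = 473.8 kN.
Edge bolt: l_c = 55 − 27/2 = 41.5 mm → 1.5 × 41.5 × 14 × 470 / 1000 = 409.6 → r_n = 409.6 kN.
Interior bolts: l_c = 75 − 27 = 48 mm → 1.5 × 48 × 14 × 470 / 1000 = 473.8 → r_n = 473.8 kN.
R_n = 1 × 409.6 + 1 × 473.8 = 883.4 kN.
Design strength φR_n = 0.75 × 883.4 = 663 kN.

663 kN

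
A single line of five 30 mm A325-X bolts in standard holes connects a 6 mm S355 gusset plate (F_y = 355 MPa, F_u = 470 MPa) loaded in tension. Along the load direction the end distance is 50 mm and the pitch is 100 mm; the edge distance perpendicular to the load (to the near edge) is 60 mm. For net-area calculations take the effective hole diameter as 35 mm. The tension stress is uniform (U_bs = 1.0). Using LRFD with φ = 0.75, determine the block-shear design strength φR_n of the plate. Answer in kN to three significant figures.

Shear plane L_v = 50 + 4·100 = 450 mm; A_gv = 450 × 6 = 2700 mm².
A_nv = (450 − 4.5·35) × 6 = 1755 mm².
A_nt = (60 − 0.5·35) × 6 = 255 mm².
0.6 F_u A_nv = 494.9 kN; 0.6 F_y A_gv = 575.1 kN → shear rupture governs the shear term.
R_n = 494.9 + 1.0 × 470 × 255 / 1000 = 614.8 kN.
Design strength φR_n = 0.75 × 614.8 = 461 kN.

461 kN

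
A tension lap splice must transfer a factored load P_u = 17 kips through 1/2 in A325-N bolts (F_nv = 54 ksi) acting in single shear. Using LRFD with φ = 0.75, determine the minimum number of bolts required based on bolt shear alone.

A_b = π·0.5²/4 = 0.1963 in².
Per-bolt design strength φR_n = 0.75 × 54 × 0.1963 × 1 = 7.952 kips.
n ≥ 17 / 7.952 = 2.138 → use 3 bolts.

3 bolts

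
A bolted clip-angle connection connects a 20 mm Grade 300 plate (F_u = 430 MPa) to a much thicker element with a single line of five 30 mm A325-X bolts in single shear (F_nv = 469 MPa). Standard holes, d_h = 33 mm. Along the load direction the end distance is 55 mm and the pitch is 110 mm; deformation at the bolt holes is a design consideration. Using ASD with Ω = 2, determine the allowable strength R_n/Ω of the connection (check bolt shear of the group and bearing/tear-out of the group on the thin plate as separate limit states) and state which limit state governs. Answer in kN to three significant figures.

829 kN (bolt shear governs)

Bolt shear: A_b = π·30²/4 = 706.9 mm²; R_n = 469 × 706.9 × 5 × 1 / 1000 = 1658 kN → 1658 / 2 = 829 kN.
Bearing (1.2 l_c t F_u ≤ 2.4 d t F_u): upper limit = 2.4·30·20·430 / 1000 = 619.2 kN.
  Edge l_c = 55 − 33/2 = 38.5 → r_n = 397.3 kN; interior l_c = 110 − 33 = 77 → r_n = 619.2 kN.
  R_n,bearing = 1·397.3 + 4·619.2 = 2874 kN → 2874 / 2 = 1440 kN.
Bolt shear governs: 829 kN.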